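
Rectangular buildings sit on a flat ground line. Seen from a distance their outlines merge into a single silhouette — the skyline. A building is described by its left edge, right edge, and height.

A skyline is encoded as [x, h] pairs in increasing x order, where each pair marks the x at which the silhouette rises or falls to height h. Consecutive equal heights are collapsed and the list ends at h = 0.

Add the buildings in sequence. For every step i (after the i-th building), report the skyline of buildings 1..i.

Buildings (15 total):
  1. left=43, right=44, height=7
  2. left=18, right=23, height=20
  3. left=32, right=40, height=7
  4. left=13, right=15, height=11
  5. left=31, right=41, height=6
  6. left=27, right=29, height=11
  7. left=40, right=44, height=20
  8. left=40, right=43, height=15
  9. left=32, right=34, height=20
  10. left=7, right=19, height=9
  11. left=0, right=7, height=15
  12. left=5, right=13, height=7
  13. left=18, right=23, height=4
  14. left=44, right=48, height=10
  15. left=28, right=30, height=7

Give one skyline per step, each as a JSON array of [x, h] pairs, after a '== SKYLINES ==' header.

== SKYLINES ==
[[43,7],[44,0]]
[[18,20],[23,0],[43,7],[44,0]]
[[18,20],[23,0],[32,7],[40,0],[43,7],[44,0]]
[[13,11],[15,0],[18,20],[23,0],[32,7],[40,0],[43,7],[44,0]]
[[13,11],[15,0],[18,20],[23,0],[31,6],[32,7],[40,6],[41,0],[43,7],[44,0]]
[[13,11],[15,0],[18,20],[23,0],[27,11],[29,0],[31,6],[32,7],[40,6],[41,0],[43,7],[44,0]]
[[13,11],[15,0],[18,20],[23,0],[27,11],[29,0],[31,6],[32,7],[40,20],[44,0]]
[[13,11],[15,0],[18,20],[23,0],[27,11],[29,0],[31,6],[32,7],[40,20],[44,0]]
[[13,11],[15,0],[18,20],[23,0],[27,11],[29,0],[31,6],[32,20],[34,7],[40,20],[44,0]]
[[7,9],[13,11],[15,9],[18,20],[23,0],[27,11],[29,0],[31,6],[32,20],[34,7],[40,20],[44,0]]
[[0,15],[7,9],[13,11],[15,9],[18,20],[23,0],[27,11],[29,0],[31,6],[32,20],[34,7],[40,20],[44,0]]
[[0,15],[7,9],[13,11],[15,9],[18,20],[23,0],[27,11],[29,0],[31,6],[32,20],[34,7],[40,20],[44,0]]
[[0,15],[7,9],[13,11],[15,9],[18,20],[23,0],[27,11],[29,0],[31,6],[32,20],[34,7],[40,20],[44,0]]
[[0,15],[7,9],[13,11],[15,9],[18,20],[23,0],[27,11],[29,0],[31,6],[32,20],[34,7],[40,20],[44,10],[48,0]]
[[0,15],[7,9],[13,11],[15,9],[18,20],[23,0],[27,11],[29,7],[30,0],[31,6],[32,20],[34,7],[40,20],[44,10],[48,0]]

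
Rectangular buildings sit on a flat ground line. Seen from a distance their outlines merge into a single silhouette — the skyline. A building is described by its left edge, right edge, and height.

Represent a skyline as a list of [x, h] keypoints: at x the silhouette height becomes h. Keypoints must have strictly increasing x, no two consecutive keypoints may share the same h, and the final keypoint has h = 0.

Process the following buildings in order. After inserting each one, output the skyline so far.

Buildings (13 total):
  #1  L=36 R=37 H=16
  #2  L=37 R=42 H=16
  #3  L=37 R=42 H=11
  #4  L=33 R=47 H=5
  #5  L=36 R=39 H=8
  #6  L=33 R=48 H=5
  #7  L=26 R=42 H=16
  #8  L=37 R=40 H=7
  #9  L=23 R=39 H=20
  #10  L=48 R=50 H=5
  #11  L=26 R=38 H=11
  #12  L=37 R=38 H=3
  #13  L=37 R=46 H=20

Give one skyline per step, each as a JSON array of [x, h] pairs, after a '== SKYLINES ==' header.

== SKYLINES ==
[[36,16],[37,0]]
[[36,16],[42,0]]
[[36,16],[42,0]]
[[33,5],[36,16],[42,5],[47,0]]
[[33,5],[36,16],[42,5],[47,0]]
[[33,5],[36,16],[42,5],[48,0]]
[[26,16],[42,5],[48,0]]
[[26,16],[42,5],[48,0]]
[[23,20],[39,16],[42,5],[48,0]]
[[23,20],[39,16],[42,5],[50,0]]
[[23,20],[39,16],[42,5],[50,0]]
[[23,20],[39,16],[42,5],[50,0]]
[[23,20],[46,5],[50,0]]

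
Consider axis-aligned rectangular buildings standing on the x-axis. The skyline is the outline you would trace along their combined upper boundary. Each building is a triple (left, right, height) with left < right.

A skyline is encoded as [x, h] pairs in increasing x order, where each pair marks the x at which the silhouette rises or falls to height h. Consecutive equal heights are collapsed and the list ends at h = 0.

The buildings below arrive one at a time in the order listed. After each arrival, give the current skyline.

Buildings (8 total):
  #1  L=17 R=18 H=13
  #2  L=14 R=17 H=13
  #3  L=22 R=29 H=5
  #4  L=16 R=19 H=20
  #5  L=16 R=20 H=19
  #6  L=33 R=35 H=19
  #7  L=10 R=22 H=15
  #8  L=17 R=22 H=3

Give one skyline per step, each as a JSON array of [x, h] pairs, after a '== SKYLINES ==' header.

== SKYLINES ==
[[17,13],[18,0]]
[[14,13],[18,0]]
[[14,13],[18,0],[22,5],[29,0]]
[[14,13],[16,20],[19,0],[22,5],[29,0]]
[[14,13],[16,20],[19,19],[20,0],[22,5],[29,0]]
[[14,13],[16,20],[19,19],[20,0],[22,5],[29,0],[33,19],[35,0]]
[[10,15],[16,20],[19,19],[20,15],[22,5],[29,0],[33,19],[35,0]]
[[10,15],[16,20],[19,19],[20,15],[22,5],[29,0],[33,19],[35,0]]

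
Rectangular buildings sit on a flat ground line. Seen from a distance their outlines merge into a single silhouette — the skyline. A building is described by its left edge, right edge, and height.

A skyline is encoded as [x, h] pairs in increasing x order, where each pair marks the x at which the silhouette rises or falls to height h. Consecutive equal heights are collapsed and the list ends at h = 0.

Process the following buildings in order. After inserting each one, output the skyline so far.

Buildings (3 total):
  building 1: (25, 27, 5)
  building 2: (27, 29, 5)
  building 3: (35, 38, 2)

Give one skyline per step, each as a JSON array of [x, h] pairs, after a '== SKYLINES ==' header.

== SKYLINES ==
[[25,5],[27,0]]
[[25,5],[29,0]]
[[25,5],[29,0],[35,2],[38,0]]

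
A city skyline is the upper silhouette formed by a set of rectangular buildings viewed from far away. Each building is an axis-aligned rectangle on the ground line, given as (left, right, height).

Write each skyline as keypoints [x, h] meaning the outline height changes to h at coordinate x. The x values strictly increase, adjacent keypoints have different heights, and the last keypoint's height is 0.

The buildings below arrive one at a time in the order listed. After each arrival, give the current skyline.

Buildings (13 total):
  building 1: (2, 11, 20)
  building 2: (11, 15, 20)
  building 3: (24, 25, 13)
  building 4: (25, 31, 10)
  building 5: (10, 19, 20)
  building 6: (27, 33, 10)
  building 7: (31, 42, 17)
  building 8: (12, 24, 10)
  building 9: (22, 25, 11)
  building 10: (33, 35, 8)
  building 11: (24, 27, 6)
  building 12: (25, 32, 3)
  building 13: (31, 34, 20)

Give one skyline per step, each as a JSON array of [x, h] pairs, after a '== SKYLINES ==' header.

== SKYLINES ==
[[2,20],[11,0]]
[[2,20],[15,0]]
[[2,20],[15,0],[24,13],[25,0]]
[[2,20],[15,0],[24,13],[25,10],[31,0]]
[[2,20],[19,0],[24,13],[25,10],[31,0]]
[[2,20],[19,0],[24,13],[25,10],[33,0]]
[[2,20],[19,0],[24,13],[25,10],[31,17],[42,0]]
[[2,20],[19,10],[24,13],[25,10],[31,17],[42,0]]
[[2,20],[19,10],[22,11],[24,13],[25,10],[31,17],[42,0]]
[[2,20],[19,10],[22,11],[24,13],[25,10],[31,17],[42,0]]
[[2,20],[19,10],[22,11],[24,13],[25,10],[31,17],[42,0]]
[[2,20],[19,10],[22,11],[24,13],[25,10],[31,17],[42,0]]
[[2,20],[19,10],[22,11],[24,13],[25,10],[31,20],[34,17],[42,0]]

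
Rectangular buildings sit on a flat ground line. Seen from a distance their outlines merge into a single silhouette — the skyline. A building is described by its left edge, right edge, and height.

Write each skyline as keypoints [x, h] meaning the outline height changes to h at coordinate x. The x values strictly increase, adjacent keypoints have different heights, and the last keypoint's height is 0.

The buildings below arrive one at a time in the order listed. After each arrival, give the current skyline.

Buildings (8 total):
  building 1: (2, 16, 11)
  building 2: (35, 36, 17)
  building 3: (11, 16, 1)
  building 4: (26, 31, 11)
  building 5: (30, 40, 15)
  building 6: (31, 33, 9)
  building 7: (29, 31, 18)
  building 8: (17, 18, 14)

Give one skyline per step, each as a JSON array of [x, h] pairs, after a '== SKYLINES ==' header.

== SKYLINES ==
[[2,11],[16,0]]
[[2,11],[16,0],[35,17],[36,0]]
[[2,11],[16,0],[35,17],[36,0]]
[[2,11],[16,0],[26,11],[31,0],[35,17],[36,0]]
[[2,11],[16,0],[26,11],[30,15],[35,17],[36,15],[40,0]]
[[2,11],[16,0],[26,11],[30,15],[35,17],[36,15],[40,0]]
[[2,11],[16,0],[26,11],[29,18],[31,15],[35,17],[36,15],[40,0]]
[[2,11],[16,0],[17,14],[18,0],[26,11],[29,18],[31,15],[35,17],[36,15],[40,0]]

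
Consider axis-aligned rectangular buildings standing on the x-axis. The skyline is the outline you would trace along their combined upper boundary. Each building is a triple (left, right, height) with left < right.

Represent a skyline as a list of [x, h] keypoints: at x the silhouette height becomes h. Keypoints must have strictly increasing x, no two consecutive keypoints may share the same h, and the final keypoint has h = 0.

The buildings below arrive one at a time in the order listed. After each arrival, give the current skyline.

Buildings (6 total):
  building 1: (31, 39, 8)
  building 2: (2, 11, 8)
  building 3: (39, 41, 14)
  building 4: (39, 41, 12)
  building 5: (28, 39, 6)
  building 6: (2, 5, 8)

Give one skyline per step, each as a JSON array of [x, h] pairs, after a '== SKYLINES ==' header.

== SKYLINES ==
[[31,8],[39,0]]
[[2,8],[11,0],[31,8],[39,0]]
[[2,8],[11,0],[31,8],[39,14],[41,0]]
[[2,8],[11,0],[31,8],[39,14],[41,0]]
[[2,8],[11,0],[28,6],[31,8],[39,14],[41,0]]
[[2,8],[11,0],[28,6],[31,8],[39,14],[41,0]]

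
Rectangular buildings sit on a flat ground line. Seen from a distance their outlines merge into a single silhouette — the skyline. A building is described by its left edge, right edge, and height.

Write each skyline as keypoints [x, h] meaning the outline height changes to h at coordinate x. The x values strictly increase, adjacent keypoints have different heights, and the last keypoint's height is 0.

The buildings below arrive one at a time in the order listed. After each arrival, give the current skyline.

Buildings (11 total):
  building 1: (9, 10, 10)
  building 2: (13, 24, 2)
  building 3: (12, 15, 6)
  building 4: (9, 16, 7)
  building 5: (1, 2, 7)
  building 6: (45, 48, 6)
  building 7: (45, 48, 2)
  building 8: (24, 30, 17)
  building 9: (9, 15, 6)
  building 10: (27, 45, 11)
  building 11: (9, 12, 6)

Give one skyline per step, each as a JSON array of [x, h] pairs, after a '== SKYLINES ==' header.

== SKYLINES ==
[[9,10],[10,0]]
[[9,10],[10,0],[13,2],[24,0]]
[[9,10],[10,0],[12,6],[15,2],[24,0]]
[[9,10],[10,7],[16,2],[24,0]]
[[1,7],[2,0],[9,10],[10,7],[16,2],[24,0]]
[[1,7],[2,0],[9,10],[10,7],[16,2],[24,0],[45,6],[48,0]]
[[1,7],[2,0],[9,10],[10,7],[16,2],[24,0],[45,6],[48,0]]
[[1,7],[2,0],[9,10],[10,7],[16,2],[24,17],[30,0],[45,6],[48,0]]
[[1,7],[2,0],[9,10],[10,7],[16,2],[24,17],[30,0],[45,6],[48,0]]
[[1,7],[2,0],[9,10],[10,7],[16,2],[24,17],[30,11],[45,6],[48,0]]
[[1,7],[2,0],[9,10],[10,7],[16,2],[24,17],[30,11],[45,6],[48,0]]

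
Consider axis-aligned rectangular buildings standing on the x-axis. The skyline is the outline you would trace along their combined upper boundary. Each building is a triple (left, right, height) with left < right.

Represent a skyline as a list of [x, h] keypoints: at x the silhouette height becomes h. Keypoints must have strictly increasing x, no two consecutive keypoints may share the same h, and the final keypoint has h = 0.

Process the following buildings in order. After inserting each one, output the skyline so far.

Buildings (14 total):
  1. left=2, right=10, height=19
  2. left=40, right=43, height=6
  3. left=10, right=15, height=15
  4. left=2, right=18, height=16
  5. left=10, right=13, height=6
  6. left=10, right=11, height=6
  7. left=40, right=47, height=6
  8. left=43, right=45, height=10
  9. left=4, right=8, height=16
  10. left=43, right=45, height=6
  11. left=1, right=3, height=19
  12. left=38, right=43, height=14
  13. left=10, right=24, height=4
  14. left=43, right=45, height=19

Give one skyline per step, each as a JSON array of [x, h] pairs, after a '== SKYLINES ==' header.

== SKYLINES ==
[[2,19],[10,0]]
[[2,19],[10,0],[40,6],[43,0]]
[[2,19],[10,15],[15,0],[40,6],[43,0]]
[[2,19],[10,16],[18,0],[40,6],[43,0]]
[[2,19],[10,16],[18,0],[40,6],[43,0]]
[[2,19],[10,16],[18,0],[40,6],[43,0]]
[[2,19],[10,16],[18,0],[40,6],[47,0]]
[[2,19],[10,16],[18,0],[40,6],[43,10],[45,6],[47,0]]
[[2,19],[10,16],[18,0],[40,6],[43,10],[45,6],[47,0]]
[[2,19],[10,16],[18,0],[40,6],[43,10],[45,6],[47,0]]
[[1,19],[10,16],[18,0],[40,6],[43,10],[45,6],[47,0]]
[[1,19],[10,16],[18,0],[38,14],[43,10],[45,6],[47,0]]
[[1,19],[10,16],[18,4],[24,0],[38,14],[43,10],[45,6],[47,0]]
[[1,19],[10,16],[18,4],[24,0],[38,14],[43,19],[45,6],[47,0]]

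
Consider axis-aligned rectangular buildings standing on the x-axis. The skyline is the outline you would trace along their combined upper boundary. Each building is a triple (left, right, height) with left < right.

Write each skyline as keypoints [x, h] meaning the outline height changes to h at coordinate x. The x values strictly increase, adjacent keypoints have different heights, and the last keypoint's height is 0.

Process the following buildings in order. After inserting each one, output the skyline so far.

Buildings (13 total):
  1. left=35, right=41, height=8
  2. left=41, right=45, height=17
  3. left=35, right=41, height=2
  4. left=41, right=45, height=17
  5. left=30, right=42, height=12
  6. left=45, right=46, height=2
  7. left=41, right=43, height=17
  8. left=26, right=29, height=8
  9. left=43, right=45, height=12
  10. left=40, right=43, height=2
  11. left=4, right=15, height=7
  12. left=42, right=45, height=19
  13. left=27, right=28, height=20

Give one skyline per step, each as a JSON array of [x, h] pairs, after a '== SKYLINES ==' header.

== SKYLINES ==
[[35,8],[41,0]]
[[35,8],[41,17],[45,0]]
[[35,8],[41,17],[45,0]]
[[35,8],[41,17],[45,0]]
[[30,12],[41,17],[45,0]]
[[30,12],[41,17],[45,2],[46,0]]
[[30,12],[41,17],[45,2],[46,0]]
[[26,8],[29,0],[30,12],[41,17],[45,2],[46,0]]
[[26,8],[29,0],[30,12],[41,17],[45,2],[46,0]]
[[26,8],[29,0],[30,12],[41,17],[45,2],[46,0]]
[[4,7],[15,0],[26,8],[29,0],[30,12],[41,17],[45,2],[46,0]]
[[4,7],[15,0],[26,8],[29,0],[30,12],[41,17],[42,19],[45,2],[46,0]]
[[4,7],[15,0],[26,8],[27,20],[28,8],[29,0],[30,12],[41,17],[42,19],[45,2],[46,0]]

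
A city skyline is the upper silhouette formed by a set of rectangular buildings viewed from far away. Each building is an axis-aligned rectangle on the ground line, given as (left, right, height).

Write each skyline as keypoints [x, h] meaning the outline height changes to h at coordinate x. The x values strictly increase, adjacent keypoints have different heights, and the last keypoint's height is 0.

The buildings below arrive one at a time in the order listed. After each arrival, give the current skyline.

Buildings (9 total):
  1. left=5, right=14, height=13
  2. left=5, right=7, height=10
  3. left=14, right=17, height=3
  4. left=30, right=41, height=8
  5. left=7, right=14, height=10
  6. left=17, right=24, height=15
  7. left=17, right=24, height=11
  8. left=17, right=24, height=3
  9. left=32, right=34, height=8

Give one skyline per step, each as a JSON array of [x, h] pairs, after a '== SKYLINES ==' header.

== SKYLINES ==
[[5,13],[14,0]]
[[5,13],[14,0]]
[[5,13],[14,3],[17,0]]
[[5,13],[14,3],[17,0],[30,8],[41,0]]
[[5,13],[14,3],[17,0],[30,8],[41,0]]
[[5,13],[14,3],[17,15],[24,0],[30,8],[41,0]]
[[5,13],[14,3],[17,15],[24,0],[30,8],[41,0]]
[[5,13],[14,3],[17,15],[24,0],[30,8],[41,0]]
[[5,13],[14,3],[17,15],[24,0],[30,8],[41,0]]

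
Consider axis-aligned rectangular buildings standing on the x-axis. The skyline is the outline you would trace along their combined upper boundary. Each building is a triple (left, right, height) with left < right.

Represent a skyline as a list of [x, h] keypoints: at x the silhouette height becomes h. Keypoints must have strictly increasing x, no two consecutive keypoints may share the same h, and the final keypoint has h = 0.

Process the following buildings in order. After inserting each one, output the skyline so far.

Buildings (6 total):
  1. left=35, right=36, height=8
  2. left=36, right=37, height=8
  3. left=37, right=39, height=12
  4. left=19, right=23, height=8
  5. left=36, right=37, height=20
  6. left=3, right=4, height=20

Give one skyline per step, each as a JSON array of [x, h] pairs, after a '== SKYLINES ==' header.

== SKYLINES ==
[[35,8],[36,0]]
[[35,8],[37,0]]
[[35,8],[37,12],[39,0]]
[[19,8],[23,0],[35,8],[37,12],[39,0]]
[[19,8],[23,0],[35,8],[36,20],[37,12],[39,0]]
[[3,20],[4,0],[19,8],[23,0],[35,8],[36,20],[37,12],[39,0]]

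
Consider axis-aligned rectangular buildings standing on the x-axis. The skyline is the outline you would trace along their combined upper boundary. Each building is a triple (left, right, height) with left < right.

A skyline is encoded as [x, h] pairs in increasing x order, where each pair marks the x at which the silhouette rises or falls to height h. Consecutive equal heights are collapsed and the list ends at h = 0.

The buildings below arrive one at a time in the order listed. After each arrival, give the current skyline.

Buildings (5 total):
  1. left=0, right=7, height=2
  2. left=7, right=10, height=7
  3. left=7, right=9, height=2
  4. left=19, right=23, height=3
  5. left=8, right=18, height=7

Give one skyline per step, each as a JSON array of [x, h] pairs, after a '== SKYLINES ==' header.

== SKYLINES ==
[[0,2],[7,0]]
[[0,2],[7,7],[10,0]]
[[0,2],[7,7],[10,0]]
[[0,2],[7,7],[10,0],[19,3],[23,0]]
[[0,2],[7,7],[18,0],[19,3],[23,0]]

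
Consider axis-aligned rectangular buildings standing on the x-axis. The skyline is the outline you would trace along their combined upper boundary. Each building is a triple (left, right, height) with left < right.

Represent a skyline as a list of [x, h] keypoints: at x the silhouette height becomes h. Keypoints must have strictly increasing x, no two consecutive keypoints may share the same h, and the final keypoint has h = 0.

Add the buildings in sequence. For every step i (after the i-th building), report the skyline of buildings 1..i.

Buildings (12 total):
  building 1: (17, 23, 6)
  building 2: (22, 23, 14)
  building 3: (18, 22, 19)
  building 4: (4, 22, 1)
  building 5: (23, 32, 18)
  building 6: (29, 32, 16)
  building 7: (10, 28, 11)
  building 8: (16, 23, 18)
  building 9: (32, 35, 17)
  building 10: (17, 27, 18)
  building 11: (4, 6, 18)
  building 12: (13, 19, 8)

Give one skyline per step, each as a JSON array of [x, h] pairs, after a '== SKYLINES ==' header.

== SKYLINES ==
[[17,6],[23,0]]
[[17,6],[22,14],[23,0]]
[[17,6],[18,19],[22,14],[23,0]]
[[4,1],[17,6],[18,19],[22,14],[23,0]]
[[4,1],[17,6],[18,19],[22,14],[23,18],[32,0]]
[[4,1],[17,6],[18,19],[22,14],[23,18],[32,0]]
[[4,1],[10,11],[18,19],[22,14],[23,18],[32,0]]
[[4,1],[10,11],[16,18],[18,19],[22,18],[32,0]]
[[4,1],[10,11],[16,18],[18,19],[22,18],[32,17],[35,0]]
[[4,1],[10,11],[16,18],[18,19],[22,18],[32,17],[35,0]]
[[4,18],[6,1],[10,11],[16,18],[18,19],[22,18],[32,17],[35,0]]
[[4,18],[6,1],[10,11],[16,18],[18,19],[22,18],[32,17],[35,0]]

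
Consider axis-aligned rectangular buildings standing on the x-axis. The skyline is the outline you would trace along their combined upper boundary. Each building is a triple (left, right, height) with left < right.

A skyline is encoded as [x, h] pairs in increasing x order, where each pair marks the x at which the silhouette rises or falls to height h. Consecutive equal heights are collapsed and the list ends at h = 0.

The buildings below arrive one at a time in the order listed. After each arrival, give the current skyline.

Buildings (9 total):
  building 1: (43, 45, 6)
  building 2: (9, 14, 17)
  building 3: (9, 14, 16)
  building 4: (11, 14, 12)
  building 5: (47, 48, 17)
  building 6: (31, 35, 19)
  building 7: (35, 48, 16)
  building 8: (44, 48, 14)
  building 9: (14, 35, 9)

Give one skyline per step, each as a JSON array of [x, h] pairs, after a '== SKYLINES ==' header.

== SKYLINES ==
[[43,6],[45,0]]
[[9,17],[14,0],[43,6],[45,0]]
[[9,17],[14,0],[43,6],[45,0]]
[[9,17],[14,0],[43,6],[45,0]]
[[9,17],[14,0],[43,6],[45,0],[47,17],[48,0]]
[[9,17],[14,0],[31,19],[35,0],[43,6],[45,0],[47,17],[48,0]]
[[9,17],[14,0],[31,19],[35,16],[47,17],[48,0]]
[[9,17],[14,0],[31,19],[35,16],[47,17],[48,0]]
[[9,17],[14,9],[31,19],[35,16],[47,17],[48,0]]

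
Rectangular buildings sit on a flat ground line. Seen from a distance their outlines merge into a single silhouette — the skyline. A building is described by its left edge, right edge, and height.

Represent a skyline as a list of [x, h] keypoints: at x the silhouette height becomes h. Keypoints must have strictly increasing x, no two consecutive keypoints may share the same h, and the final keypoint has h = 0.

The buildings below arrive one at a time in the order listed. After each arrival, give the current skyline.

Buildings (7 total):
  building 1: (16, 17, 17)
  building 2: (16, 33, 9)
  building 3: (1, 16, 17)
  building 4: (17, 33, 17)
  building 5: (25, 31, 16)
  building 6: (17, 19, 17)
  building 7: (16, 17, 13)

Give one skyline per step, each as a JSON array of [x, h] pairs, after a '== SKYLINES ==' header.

== SKYLINES ==
[[16,17],[17,0]]
[[16,17],[17,9],[33,0]]
[[1,17],[17,9],[33,0]]
[[1,17],[33,0]]
[[1,17],[33,0]]
[[1,17],[33,0]]
[[1,17],[33,0]]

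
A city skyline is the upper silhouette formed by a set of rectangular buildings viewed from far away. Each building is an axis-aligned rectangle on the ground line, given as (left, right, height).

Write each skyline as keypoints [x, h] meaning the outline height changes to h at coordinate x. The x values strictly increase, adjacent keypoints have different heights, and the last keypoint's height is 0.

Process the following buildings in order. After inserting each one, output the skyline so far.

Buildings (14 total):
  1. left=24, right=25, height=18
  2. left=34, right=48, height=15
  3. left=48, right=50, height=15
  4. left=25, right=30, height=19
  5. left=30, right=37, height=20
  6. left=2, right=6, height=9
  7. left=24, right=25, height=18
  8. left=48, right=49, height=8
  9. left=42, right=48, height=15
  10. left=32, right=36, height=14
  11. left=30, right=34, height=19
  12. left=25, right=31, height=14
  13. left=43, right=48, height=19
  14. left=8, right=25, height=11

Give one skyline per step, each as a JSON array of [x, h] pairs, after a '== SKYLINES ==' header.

== SKYLINES ==
[[24,18],[25,0]]
[[24,18],[25,0],[34,15],[48,0]]
[[24,18],[25,0],[34,15],[50,0]]
[[24,18],[25,19],[30,0],[34,15],[50,0]]
[[24,18],[25,19],[30,20],[37,15],[50,0]]
[[2,9],[6,0],[24,18],[25,19],[30,20],[37,15],[50,0]]
[[2,9],[6,0],[24,18],[25,19],[30,20],[37,15],[50,0]]
[[2,9],[6,0],[24,18],[25,19],[30,20],[37,15],[50,0]]
[[2,9],[6,0],[24,18],[25,19],[30,20],[37,15],[50,0]]
[[2,9],[6,0],[24,18],[25,19],[30,20],[37,15],[50,0]]
[[2,9],[6,0],[24,18],[25,19],[30,20],[37,15],[50,0]]
[[2,9],[6,0],[24,18],[25,19],[30,20],[37,15],[50,0]]
[[2,9],[6,0],[24,18],[25,19],[30,20],[37,15],[43,19],[48,15],[50,0]]
[[2,9],[6,0],[8,11],[24,18],[25,19],[30,20],[37,15],[43,19],[48,15],[50,0]]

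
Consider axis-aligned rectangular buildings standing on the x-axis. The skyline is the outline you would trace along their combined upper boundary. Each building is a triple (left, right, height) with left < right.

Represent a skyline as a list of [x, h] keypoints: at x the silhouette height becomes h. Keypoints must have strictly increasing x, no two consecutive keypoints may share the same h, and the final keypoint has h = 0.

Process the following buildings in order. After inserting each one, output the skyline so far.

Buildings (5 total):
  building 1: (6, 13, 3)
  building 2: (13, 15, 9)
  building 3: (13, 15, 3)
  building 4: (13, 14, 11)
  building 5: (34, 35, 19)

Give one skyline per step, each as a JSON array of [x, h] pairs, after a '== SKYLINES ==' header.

== SKYLINES ==
[[6,3],[13,0]]
[[6,3],[13,9],[15,0]]
[[6,3],[13,9],[15,0]]
[[6,3],[13,11],[14,9],[15,0]]
[[6,3],[13,11],[14,9],[15,0],[34,19],[35,0]]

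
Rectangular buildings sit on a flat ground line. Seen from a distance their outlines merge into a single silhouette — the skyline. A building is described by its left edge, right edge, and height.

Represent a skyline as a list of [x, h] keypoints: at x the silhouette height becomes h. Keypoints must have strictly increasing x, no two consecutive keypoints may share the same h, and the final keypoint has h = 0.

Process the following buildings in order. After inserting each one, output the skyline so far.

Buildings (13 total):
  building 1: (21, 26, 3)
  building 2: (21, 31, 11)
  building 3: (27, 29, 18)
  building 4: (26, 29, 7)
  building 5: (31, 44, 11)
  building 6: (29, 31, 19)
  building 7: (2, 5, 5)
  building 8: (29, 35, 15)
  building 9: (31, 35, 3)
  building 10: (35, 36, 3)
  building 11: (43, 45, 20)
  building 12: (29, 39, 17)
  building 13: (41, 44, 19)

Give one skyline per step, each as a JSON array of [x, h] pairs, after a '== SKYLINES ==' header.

== SKYLINES ==
[[21,3],[26,0]]
[[21,11],[31,0]]
[[21,11],[27,18],[29,11],[31,0]]
[[21,11],[27,18],[29,11],[31,0]]
[[21,11],[27,18],[29,11],[44,0]]
[[21,11],[27,18],[29,19],[31,11],[44,0]]
[[2,5],[5,0],[21,11],[27,18],[29,19],[31,11],[44,0]]
[[2,5],[5,0],[21,11],[27,18],[29,19],[31,15],[35,11],[44,0]]
[[2,5],[5,0],[21,11],[27,18],[29,19],[31,15],[35,11],[44,0]]
[[2,5],[5,0],[21,11],[27,18],[29,19],[31,15],[35,11],[44,0]]
[[2,5],[5,0],[21,11],[27,18],[29,19],[31,15],[35,11],[43,20],[45,0]]
[[2,5],[5,0],[21,11],[27,18],[29,19],[31,17],[39,11],[43,20],[45,0]]
[[2,5],[5,0],[21,11],[27,18],[29,19],[31,17],[39,11],[41,19],[43,20],[45,0]]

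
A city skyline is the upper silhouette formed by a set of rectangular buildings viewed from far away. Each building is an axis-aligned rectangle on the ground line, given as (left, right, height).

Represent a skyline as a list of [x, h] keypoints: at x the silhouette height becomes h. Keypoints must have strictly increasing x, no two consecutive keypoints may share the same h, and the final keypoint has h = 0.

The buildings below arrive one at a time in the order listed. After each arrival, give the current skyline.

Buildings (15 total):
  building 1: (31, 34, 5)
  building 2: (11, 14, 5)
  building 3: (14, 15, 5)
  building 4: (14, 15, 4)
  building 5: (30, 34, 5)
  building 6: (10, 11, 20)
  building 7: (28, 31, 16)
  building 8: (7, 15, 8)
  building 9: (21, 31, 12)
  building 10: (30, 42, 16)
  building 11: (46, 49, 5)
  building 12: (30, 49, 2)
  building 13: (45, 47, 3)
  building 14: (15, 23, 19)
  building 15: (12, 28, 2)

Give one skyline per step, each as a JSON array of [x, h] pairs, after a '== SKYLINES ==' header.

== SKYLINES ==
[[31,5],[34,0]]
[[11,5],[14,0],[31,5],[34,0]]
[[11,5],[15,0],[31,5],[34,0]]
[[11,5],[15,0],[31,5],[34,0]]
[[11,5],[15,0],[30,5],[34,0]]
[[10,20],[11,5],[15,0],[30,5],[34,0]]
[[10,20],[11,5],[15,0],[28,16],[31,5],[34,0]]
[[7,8],[10,20],[11,8],[15,0],[28,16],[31,5],[34,0]]
[[7,8],[10,20],[11,8],[15,0],[21,12],[28,16],[31,5],[34,0]]
[[7,8],[10,20],[11,8],[15,0],[21,12],[28,16],[42,0]]
[[7,8],[10,20],[11,8],[15,0],[21,12],[28,16],[42,0],[46,5],[49,0]]
[[7,8],[10,20],[11,8],[15,0],[21,12],[28,16],[42,2],[46,5],[49,0]]
[[7,8],[10,20],[11,8],[15,0],[21,12],[28,16],[42,2],[45,3],[46,5],[49,0]]
[[7,8],[10,20],[11,8],[15,19],[23,12],[28,16],[42,2],[45,3],[46,5],[49,0]]
[[7,8],[10,20],[11,8],[15,19],[23,12],[28,16],[42,2],[45,3],[46,5],[49,0]]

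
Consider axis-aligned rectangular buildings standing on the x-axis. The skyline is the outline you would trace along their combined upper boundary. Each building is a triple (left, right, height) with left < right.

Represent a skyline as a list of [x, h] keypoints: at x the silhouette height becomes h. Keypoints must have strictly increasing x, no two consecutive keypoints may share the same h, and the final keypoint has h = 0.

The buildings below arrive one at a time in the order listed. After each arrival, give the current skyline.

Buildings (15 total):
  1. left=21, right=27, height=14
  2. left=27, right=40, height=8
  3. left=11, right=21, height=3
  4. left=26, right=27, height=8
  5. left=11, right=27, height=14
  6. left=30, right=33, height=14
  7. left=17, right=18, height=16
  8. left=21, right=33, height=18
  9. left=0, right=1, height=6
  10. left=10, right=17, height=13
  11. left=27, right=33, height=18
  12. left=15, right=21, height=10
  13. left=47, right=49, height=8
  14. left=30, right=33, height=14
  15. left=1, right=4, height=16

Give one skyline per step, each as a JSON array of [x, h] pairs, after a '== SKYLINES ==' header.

== SKYLINES ==
[[21,14],[27,0]]
[[21,14],[27,8],[40,0]]
[[11,3],[21,14],[27,8],[40,0]]
[[11,3],[21,14],[27,8],[40,0]]
[[11,14],[27,8],[40,0]]
[[11,14],[27,8],[30,14],[33,8],[40,0]]
[[11,14],[17,16],[18,14],[27,8],[30,14],[33,8],[40,0]]
[[11,14],[17,16],[18,14],[21,18],[33,8],[40,0]]
[[0,6],[1,0],[11,14],[17,16],[18,14],[21,18],[33,8],[40,0]]
[[0,6],[1,0],[10,13],[11,14],[17,16],[18,14],[21,18],[33,8],[40,0]]
[[0,6],[1,0],[10,13],[11,14],[17,16],[18,14],[21,18],[33,8],[40,0]]
[[0,6],[1,0],[10,13],[11,14],[17,16],[18,14],[21,18],[33,8],[40,0]]
[[0,6],[1,0],[10,13],[11,14],[17,16],[18,14],[21,18],[33,8],[40,0],[47,8],[49,0]]
[[0,6],[1,0],[10,13],[11,14],[17,16],[18,14],[21,18],[33,8],[40,0],[47,8],[49,0]]
[[0,6],[1,16],[4,0],[10,13],[11,14],[17,16],[18,14],[21,18],[33,8],[40,0],[47,8],[49,0]]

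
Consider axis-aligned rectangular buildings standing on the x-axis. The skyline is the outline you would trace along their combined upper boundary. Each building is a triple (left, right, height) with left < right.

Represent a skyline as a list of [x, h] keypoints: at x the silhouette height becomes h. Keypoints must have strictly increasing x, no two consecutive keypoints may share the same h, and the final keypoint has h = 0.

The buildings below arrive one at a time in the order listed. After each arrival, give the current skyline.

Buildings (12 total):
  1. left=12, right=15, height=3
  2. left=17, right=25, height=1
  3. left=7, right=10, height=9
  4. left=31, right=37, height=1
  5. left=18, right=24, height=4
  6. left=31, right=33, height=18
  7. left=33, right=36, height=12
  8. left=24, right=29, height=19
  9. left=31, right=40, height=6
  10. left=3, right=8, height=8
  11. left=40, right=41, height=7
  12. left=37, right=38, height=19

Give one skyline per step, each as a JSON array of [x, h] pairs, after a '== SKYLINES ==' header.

== SKYLINES ==
[[12,3],[15,0]]
[[12,3],[15,0],[17,1],[25,0]]
[[7,9],[10,0],[12,3],[15,0],[17,1],[25,0]]
[[7,9],[10,0],[12,3],[15,0],[17,1],[25,0],[31,1],[37,0]]
[[7,9],[10,0],[12,3],[15,0],[17,1],[18,4],[24,1],[25,0],[31,1],[37,0]]
[[7,9],[10,0],[12,3],[15,0],[17,1],[18,4],[24,1],[25,0],[31,18],[33,1],[37,0]]
[[7,9],[10,0],[12,3],[15,0],[17,1],[18,4],[24,1],[25,0],[31,18],[33,12],[36,1],[37,0]]
[[7,9],[10,0],[12,3],[15,0],[17,1],[18,4],[24,19],[29,0],[31,18],[33,12],[36,1],[37,0]]
[[7,9],[10,0],[12,3],[15,0],[17,1],[18,4],[24,19],[29,0],[31,18],[33,12],[36,6],[40,0]]
[[3,8],[7,9],[10,0],[12,3],[15,0],[17,1],[18,4],[24,19],[29,0],[31,18],[33,12],[36,6],[40,0]]
[[3,8],[7,9],[10,0],[12,3],[15,0],[17,1],[18,4],[24,19],[29,0],[31,18],[33,12],[36,6],[40,7],[41,0]]
[[3,8],[7,9],[10,0],[12,3],[15,0],[17,1],[18,4],[24,19],[29,0],[31,18],[33,12],[36,6],[37,19],[38,6],[40,7],[41,0]]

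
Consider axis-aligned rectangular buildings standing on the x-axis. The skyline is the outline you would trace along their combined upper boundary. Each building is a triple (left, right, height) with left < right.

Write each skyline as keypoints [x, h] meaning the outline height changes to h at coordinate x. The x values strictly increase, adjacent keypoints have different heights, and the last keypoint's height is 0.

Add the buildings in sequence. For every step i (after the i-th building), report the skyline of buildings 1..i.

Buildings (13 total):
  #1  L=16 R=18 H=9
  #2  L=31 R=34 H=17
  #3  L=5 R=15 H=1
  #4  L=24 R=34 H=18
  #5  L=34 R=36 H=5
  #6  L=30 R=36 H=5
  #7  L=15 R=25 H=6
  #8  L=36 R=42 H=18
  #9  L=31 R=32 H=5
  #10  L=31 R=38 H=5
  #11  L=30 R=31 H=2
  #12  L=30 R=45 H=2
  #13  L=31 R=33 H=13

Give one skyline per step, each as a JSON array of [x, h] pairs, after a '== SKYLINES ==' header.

== SKYLINES ==
[[16,9],[18,0]]
[[16,9],[18,0],[31,17],[34,0]]
[[5,1],[15,0],[16,9],[18,0],[31,17],[34,0]]
[[5,1],[15,0],[16,9],[18,0],[24,18],[34,0]]
[[5,1],[15,0],[16,9],[18,0],[24,18],[34,5],[36,0]]
[[5,1],[15,0],[16,9],[18,0],[24,18],[34,5],[36,0]]
[[5,1],[15,6],[16,9],[18,6],[24,18],[34,5],[36,0]]
[[5,1],[15,6],[16,9],[18,6],[24,18],[34,5],[36,18],[42,0]]
[[5,1],[15,6],[16,9],[18,6],[24,18],[34,5],[36,18],[42,0]]
[[5,1],[15,6],[16,9],[18,6],[24,18],[34,5],[36,18],[42,0]]
[[5,1],[15,6],[16,9],[18,6],[24,18],[34,5],[36,18],[42,0]]
[[5,1],[15,6],[16,9],[18,6],[24,18],[34,5],[36,18],[42,2],[45,0]]
[[5,1],[15,6],[16,9],[18,6],[24,18],[34,5],[36,18],[42,2],[45,0]]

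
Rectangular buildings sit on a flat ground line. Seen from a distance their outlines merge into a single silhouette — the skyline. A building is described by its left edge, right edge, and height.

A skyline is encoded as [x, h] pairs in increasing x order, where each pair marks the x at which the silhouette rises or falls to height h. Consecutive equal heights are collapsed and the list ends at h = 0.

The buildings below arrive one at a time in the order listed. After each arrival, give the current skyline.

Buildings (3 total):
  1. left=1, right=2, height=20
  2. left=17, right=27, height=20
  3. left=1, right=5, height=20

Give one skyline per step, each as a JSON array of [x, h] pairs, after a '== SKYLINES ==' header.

== SKYLINES ==
[[1,20],[2,0]]
[[1,20],[2,0],[17,20],[27,0]]
[[1,20],[5,0],[17,20],[27,0]]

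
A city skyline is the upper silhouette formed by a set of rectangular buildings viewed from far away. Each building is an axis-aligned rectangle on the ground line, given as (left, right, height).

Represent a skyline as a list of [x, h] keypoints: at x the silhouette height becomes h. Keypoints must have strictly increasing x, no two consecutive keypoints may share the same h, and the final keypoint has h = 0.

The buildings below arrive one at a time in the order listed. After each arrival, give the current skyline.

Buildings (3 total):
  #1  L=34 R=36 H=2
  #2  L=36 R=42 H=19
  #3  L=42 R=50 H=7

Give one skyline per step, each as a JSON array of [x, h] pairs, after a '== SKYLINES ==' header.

== SKYLINES ==
[[34,2],[36,0]]
[[34,2],[36,19],[42,0]]
[[34,2],[36,19],[42,7],[50,0]]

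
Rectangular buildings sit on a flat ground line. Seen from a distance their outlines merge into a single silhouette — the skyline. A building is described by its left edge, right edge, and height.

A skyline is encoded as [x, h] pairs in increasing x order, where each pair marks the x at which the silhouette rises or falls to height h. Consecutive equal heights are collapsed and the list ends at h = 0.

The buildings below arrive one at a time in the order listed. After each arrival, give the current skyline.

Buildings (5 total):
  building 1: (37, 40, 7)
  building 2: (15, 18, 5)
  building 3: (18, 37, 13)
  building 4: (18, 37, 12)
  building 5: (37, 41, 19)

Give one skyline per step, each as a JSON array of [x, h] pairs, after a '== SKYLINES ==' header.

== SKYLINES ==
[[37,7],[40,0]]
[[15,5],[18,0],[37,7],[40,0]]
[[15,5],[18,13],[37,7],[40,0]]
[[15,5],[18,13],[37,7],[40,0]]
[[15,5],[18,13],[37,19],[41,0]]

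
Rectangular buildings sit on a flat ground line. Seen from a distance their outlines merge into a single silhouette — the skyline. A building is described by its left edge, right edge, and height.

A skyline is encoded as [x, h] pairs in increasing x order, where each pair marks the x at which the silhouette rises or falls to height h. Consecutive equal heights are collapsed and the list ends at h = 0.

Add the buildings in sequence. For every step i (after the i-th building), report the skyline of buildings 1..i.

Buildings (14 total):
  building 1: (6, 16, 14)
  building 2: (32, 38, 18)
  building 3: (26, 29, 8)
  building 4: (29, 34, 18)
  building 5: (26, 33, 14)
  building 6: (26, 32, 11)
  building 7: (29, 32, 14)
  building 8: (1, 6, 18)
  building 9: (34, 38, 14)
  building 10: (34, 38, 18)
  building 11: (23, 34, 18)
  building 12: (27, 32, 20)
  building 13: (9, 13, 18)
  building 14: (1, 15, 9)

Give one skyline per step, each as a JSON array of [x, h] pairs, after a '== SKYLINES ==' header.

== SKYLINES ==
[[6,14],[16,0]]
[[6,14],[16,0],[32,18],[38,0]]
[[6,14],[16,0],[26,8],[29,0],[32,18],[38,0]]
[[6,14],[16,0],[26,8],[29,18],[38,0]]
[[6,14],[16,0],[26,14],[29,18],[38,0]]
[[6,14],[16,0],[26,14],[29,18],[38,0]]
[[6,14],[16,0],[26,14],[29,18],[38,0]]
[[1,18],[6,14],[16,0],[26,14],[29,18],[38,0]]
[[1,18],[6,14],[16,0],[26,14],[29,18],[38,0]]
[[1,18],[6,14],[16,0],[26,14],[29,18],[38,0]]
[[1,18],[6,14],[16,0],[23,18],[38,0]]
[[1,18],[6,14],[16,0],[23,18],[27,20],[32,18],[38,0]]
[[1,18],[6,14],[9,18],[13,14],[16,0],[23,18],[27,20],[32,18],[38,0]]
[[1,18],[6,14],[9,18],[13,14],[16,0],[23,18],[27,20],[32,18],[38,0]]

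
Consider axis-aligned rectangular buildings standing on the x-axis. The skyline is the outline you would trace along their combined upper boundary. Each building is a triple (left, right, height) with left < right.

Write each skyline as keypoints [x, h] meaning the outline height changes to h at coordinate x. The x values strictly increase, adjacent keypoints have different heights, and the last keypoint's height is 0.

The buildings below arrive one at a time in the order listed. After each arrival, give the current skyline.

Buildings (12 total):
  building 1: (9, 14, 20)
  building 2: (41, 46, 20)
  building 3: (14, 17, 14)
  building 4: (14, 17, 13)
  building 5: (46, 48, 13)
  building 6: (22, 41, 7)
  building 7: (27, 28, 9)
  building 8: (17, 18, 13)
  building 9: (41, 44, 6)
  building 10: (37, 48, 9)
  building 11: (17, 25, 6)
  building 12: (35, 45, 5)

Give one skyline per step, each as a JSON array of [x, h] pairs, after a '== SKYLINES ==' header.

== SKYLINES ==
[[9,20],[14,0]]
[[9,20],[14,0],[41,20],[46,0]]
[[9,20],[14,14],[17,0],[41,20],[46,0]]
[[9,20],[14,14],[17,0],[41,20],[46,0]]
[[9,20],[14,14],[17,0],[41,20],[46,13],[48,0]]
[[9,20],[14,14],[17,0],[22,7],[41,20],[46,13],[48,0]]
[[9,20],[14,14],[17,0],[22,7],[27,9],[28,7],[41,20],[46,13],[48,0]]
[[9,20],[14,14],[17,13],[18,0],[22,7],[27,9],[28,7],[41,20],[46,13],[48,0]]
[[9,20],[14,14],[17,13],[18,0],[22,7],[27,9],[28,7],[41,20],[46,13],[48,0]]
[[9,20],[14,14],[17,13],[18,0],[22,7],[27,9],[28,7],[37,9],[41,20],[46,13],[48,0]]
[[9,20],[14,14],[17,13],[18,6],[22,7],[27,9],[28,7],[37,9],[41,20],[46,13],[48,0]]
[[9,20],[14,14],[17,13],[18,6],[22,7],[27,9],[28,7],[37,9],[41,20],[46,13],[48,0]]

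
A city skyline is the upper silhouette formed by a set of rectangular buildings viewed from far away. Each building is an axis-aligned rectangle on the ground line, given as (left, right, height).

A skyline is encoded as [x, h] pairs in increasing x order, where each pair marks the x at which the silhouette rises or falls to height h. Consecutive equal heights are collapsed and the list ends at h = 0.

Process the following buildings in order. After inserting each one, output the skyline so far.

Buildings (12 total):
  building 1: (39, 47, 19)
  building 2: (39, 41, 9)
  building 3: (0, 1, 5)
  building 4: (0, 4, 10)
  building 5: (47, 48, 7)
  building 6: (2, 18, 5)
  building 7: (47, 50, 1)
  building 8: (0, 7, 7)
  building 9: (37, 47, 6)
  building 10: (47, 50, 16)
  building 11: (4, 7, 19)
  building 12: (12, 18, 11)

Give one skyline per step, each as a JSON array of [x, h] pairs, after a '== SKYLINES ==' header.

== SKYLINES ==
[[39,19],[47,0]]
[[39,19],[47,0]]
[[0,5],[1,0],[39,19],[47,0]]
[[0,10],[4,0],[39,19],[47,0]]
[[0,10],[4,0],[39,19],[47,7],[48,0]]
[[0,10],[4,5],[18,0],[39,19],[47,7],[48,0]]
[[0,10],[4,5],[18,0],[39,19],[47,7],[48,1],[50,0]]
[[0,10],[4,7],[7,5],[18,0],[39,19],[47,7],[48,1],[50,0]]
[[0,10],[4,7],[7,5],[18,0],[37,6],[39,19],[47,7],[48,1],[50,0]]
[[0,10],[4,7],[7,5],[18,0],[37,6],[39,19],[47,16],[50,0]]
[[0,10],[4,19],[7,5],[18,0],[37,6],[39,19],[47,16],[50,0]]
[[0,10],[4,19],[7,5],[12,11],[18,0],[37,6],[39,19],[47,16],[50,0]]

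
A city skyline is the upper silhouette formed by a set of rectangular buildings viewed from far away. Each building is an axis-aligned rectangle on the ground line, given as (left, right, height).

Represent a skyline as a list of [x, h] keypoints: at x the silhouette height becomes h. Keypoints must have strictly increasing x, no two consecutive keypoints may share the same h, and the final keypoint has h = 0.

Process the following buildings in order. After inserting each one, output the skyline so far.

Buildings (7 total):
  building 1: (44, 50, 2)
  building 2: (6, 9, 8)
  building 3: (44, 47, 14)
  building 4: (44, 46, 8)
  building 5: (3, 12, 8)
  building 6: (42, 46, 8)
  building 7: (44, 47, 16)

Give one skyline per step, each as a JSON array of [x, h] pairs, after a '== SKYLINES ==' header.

== SKYLINES ==
[[44,2],[50,0]]
[[6,8],[9,0],[44,2],[50,0]]
[[6,8],[9,0],[44,14],[47,2],[50,0]]
[[6,8],[9,0],[44,14],[47,2],[50,0]]
[[3,8],[12,0],[44,14],[47,2],[50,0]]
[[3,8],[12,0],[42,8],[44,14],[47,2],[50,0]]
[[3,8],[12,0],[42,8],[44,16],[47,2],[50,0]]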